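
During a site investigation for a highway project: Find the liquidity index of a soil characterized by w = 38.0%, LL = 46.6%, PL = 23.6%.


First compute the plasticity index:
PI = LL - PL = 46.6 - 23.6 = 23.0
Then compute the liquidity index:
LI = (w - PL) / PI
LI = (38.0 - 23.6) / 23.0
LI = 0.626


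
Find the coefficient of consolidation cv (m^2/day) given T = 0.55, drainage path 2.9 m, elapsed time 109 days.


Using cv = T * H_dr^2 / t
H_dr^2 = 2.9^2 = 8.41
cv = 0.55 * 8.41 / 109
cv = 0.04244 m^2/day


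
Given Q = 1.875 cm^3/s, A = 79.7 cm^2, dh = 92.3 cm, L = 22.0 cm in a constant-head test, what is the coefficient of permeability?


Compute hydraulic gradient:
i = dh / L = 92.3 / 22.0 = 4.19545
Then apply Darcy's law:
k = Q / (A * i)
k = 1.875 / (79.7 * 4.19545)
k = 1.875 / 334.378
k = 0.005607 cm/s


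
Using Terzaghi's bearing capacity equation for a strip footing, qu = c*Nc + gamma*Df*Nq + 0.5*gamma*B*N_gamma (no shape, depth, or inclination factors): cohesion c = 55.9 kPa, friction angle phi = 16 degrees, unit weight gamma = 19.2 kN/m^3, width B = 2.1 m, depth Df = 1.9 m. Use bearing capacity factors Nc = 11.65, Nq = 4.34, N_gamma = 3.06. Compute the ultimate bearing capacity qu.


Compute qu = c*Nc + gamma*Df*Nq + 0.5*gamma*B*N_gamma
Term 1: 55.9 * 11.65 = 651.235
Term 2: 19.2 * 1.9 * 4.34 = 158.3232
Term 3: 0.5 * 19.2 * 2.1 * 3.06 = 61.6896
qu = 651.235 + 158.3232 + 61.6896
qu = 871.25 kPa


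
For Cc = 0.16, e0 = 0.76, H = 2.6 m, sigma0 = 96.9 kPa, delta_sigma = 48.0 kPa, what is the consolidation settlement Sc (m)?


Using Sc = Cc * H / (1 + e0) * log10((sigma0 + delta_sigma) / sigma0)
Stress ratio = (96.9 + 48.0) / 96.9 = 1.49536
log10(1.49536) = 0.174745
Cc * H / (1 + e0) = 0.16 * 2.6 / (1 + 0.76) = 0.236364
Sc = 0.236364 * 0.174745
Sc = 0.0413 m


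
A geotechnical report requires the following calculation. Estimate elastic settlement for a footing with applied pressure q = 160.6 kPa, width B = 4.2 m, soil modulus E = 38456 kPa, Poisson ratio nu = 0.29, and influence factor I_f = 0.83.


Using Se = q * B * (1 - nu^2) * I_f / E
1 - nu^2 = 1 - 0.29^2 = 0.9159
Se = 160.6 * 4.2 * 0.9159 * 0.83 / 38456
Se = 0.013334 m
Convert to mm: Se = 0.013334 * 1000 = 13.334 mm


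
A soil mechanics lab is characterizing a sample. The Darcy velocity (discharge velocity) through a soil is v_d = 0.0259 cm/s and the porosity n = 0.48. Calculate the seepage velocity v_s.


Result: 0.05396 cm/s

Derivation:
Using v_s = v_d / n
v_s = 0.0259 / 0.48
v_s = 0.05396 cm/s


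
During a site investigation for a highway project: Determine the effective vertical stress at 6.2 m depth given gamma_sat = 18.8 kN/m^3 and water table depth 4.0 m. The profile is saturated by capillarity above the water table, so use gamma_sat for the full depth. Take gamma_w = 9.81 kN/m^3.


Total stress = gamma_sat * depth
sigma = 18.8 * 6.2 = 116.56 kPa
Pore water pressure u = gamma_w * (depth - d_wt)
u = 9.81 * (6.2 - 4.0) = 21.582 kPa
Effective stress = sigma - u
sigma' = 116.56 - 21.582 = 94.98 kPa


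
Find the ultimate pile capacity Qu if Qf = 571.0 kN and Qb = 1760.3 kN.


Using Qu = Qf + Qb
Qu = 571.0 + 1760.3
Qu = 2331.3 kN


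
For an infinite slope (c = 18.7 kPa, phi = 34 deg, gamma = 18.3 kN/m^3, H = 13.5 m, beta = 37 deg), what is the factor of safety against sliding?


Using Fs = c / (gamma*H*sin(beta)*cos(beta)) + tan(phi)/tan(beta)
Cohesion contribution = 18.7 / (18.3*13.5*sin(37)*cos(37))
Cohesion contribution = 0.157487
Friction contribution = tan(34)/tan(37) = 0.895103
Fs = 0.157487 + 0.895103
Fs = 1.053


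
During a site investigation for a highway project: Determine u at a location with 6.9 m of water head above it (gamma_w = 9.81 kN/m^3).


Result: 67.69 kPa

Derivation:
Using u = gamma_w * h_w
u = 9.81 * 6.9
u = 67.69 kPa


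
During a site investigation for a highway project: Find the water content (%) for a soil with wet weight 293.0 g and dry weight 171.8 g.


Result: 70.55 %

Derivation:
Using w = (m_wet - m_dry) / m_dry * 100
m_wet - m_dry = 293.0 - 171.8 = 121.2 g
w = 121.2 / 171.8 * 100
w = 70.55 %


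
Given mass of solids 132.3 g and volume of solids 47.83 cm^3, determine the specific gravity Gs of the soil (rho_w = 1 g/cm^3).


Using Gs = m_s / (V_s * rho_w)
Since rho_w = 1 g/cm^3:
Gs = 132.3 / 47.83
Gs = 2.766


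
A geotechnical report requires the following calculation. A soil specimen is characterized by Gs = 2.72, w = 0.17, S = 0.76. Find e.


Result: 0.6084

Derivation:
Using the relation e = Gs * w / S
e = 2.72 * 0.17 / 0.76
e = 0.6084


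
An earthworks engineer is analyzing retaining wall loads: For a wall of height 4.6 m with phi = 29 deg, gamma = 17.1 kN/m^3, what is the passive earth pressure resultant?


Result: 521.42 kN/m

Derivation:
Compute passive earth pressure coefficient:
Kp = tan^2(45 + phi/2) = tan^2(59.5) = 2.88206
Compute passive force:
Pp = 0.5 * Kp * gamma * H^2
Pp = 0.5 * 2.88206 * 17.1 * 4.6^2
Pp = 521.42 kN/m


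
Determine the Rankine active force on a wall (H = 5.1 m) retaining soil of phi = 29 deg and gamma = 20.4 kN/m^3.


Compute active earth pressure coefficient:
Ka = tan^2(45 - phi/2) = tan^2(30.5) = 0.346974
Compute active force:
Pa = 0.5 * Ka * gamma * H^2
Pa = 0.5 * 0.346974 * 20.4 * 5.1^2
Pa = 92.05 kN/m


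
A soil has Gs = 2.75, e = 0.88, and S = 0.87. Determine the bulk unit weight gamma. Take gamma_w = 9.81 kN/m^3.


Using gamma = gamma_w * (Gs + S*e) / (1 + e)
Numerator: Gs + S*e = 2.75 + 0.87*0.88 = 3.5156
Denominator: 1 + e = 1 + 0.88 = 1.88
gamma = 9.81 * 3.5156 / 1.88
gamma = 18.345 kN/m^3


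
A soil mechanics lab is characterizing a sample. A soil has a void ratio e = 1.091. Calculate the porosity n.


Result: 0.5218

Derivation:
Using the relation n = e / (1 + e)
n = 1.091 / (1 + 1.091)
n = 1.091 / 2.091
n = 0.5218


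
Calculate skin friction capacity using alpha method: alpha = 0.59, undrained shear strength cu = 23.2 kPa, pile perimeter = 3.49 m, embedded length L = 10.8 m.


Using Qs = alpha * cu * perimeter * L
Qs = 0.59 * 23.2 * 3.49 * 10.8
Qs = 515.93 kN


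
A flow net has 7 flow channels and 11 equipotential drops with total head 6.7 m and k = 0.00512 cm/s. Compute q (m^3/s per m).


Convert k to m/s for unit consistency with H:
k = 0.00512 cm/s = 0.00512 / 100 m/s = 5.12e-05 m/s
Using q = k * H * Nf / Nd
Nf / Nd = 7 / 11 = 0.6364
q = 5.12e-05 * 6.7 * 0.6364
q = 0.0002183 m^3/s per m


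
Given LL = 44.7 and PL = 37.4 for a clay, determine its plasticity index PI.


Using PI = LL - PL
PI = 44.7 - 37.4
PI = 7.3


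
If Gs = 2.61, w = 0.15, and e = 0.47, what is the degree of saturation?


Result: 0.833

Derivation:
Using S = Gs * w / e
S = 2.61 * 0.15 / 0.47
S = 0.833


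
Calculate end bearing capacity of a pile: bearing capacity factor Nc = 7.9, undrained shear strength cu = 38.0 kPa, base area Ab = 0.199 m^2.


Result: 59.74 kN

Derivation:
Using Qb = Nc * cu * Ab
Qb = 7.9 * 38.0 * 0.199
Qb = 59.74 kN


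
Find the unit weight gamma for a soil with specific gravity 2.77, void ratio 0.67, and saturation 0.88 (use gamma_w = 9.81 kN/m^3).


Using gamma = gamma_w * (Gs + S*e) / (1 + e)
Numerator: Gs + S*e = 2.77 + 0.88*0.67 = 3.3596
Denominator: 1 + e = 1 + 0.67 = 1.67
gamma = 9.81 * 3.3596 / 1.67
gamma = 19.735 kN/m^3


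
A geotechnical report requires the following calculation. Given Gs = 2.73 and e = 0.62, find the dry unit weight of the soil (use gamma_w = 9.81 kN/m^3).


Using gamma_d = Gs * gamma_w / (1 + e)
gamma_d = 2.73 * 9.81 / (1 + 0.62)
gamma_d = 2.73 * 9.81 / 1.62
gamma_d = 16.532 kN/m^3


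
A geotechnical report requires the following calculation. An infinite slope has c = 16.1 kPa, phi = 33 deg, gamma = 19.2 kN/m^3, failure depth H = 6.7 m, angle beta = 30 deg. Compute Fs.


Using Fs = c / (gamma*H*sin(beta)*cos(beta)) + tan(phi)/tan(beta)
Cohesion contribution = 16.1 / (19.2*6.7*sin(30)*cos(30))
Cohesion contribution = 0.289034
Friction contribution = tan(33)/tan(30) = 1.12481
Fs = 0.289034 + 1.12481
Fs = 1.414


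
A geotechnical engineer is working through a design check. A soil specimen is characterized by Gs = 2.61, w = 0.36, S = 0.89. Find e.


Result: 1.0557

Derivation:
Using the relation e = Gs * w / S
e = 2.61 * 0.36 / 0.89
e = 1.0557


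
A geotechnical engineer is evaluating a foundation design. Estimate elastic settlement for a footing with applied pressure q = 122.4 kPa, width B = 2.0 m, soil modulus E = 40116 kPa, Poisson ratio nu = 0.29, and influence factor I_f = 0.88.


Result: 4.918 mm

Derivation:
Using Se = q * B * (1 - nu^2) * I_f / E
1 - nu^2 = 1 - 0.29^2 = 0.9159
Se = 122.4 * 2.0 * 0.9159 * 0.88 / 40116
Se = 0.004918 m
Convert to mm: Se = 0.004918 * 1000 = 4.918 mm


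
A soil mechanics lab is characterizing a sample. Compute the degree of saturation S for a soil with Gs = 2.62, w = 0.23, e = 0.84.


Using S = Gs * w / e
S = 2.62 * 0.23 / 0.84
S = 0.7174


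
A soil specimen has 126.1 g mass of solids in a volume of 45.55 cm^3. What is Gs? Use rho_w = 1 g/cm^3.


Result: 2.768

Derivation:
Using Gs = m_s / (V_s * rho_w)
Since rho_w = 1 g/cm^3:
Gs = 126.1 / 45.55
Gs = 2.768


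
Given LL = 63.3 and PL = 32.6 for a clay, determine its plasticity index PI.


Using PI = LL - PL
PI = 63.3 - 32.6
PI = 30.7


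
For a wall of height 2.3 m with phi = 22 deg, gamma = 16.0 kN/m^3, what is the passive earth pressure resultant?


Result: 93.02 kN/m

Derivation:
Compute passive earth pressure coefficient:
Kp = tan^2(45 + phi/2) = tan^2(56.0) = 2.197987
Compute passive force:
Pp = 0.5 * Kp * gamma * H^2
Pp = 0.5 * 2.197987 * 16.0 * 2.3^2
Pp = 93.02 kN/m


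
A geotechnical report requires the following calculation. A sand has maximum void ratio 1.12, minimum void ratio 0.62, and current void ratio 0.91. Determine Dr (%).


Using Dr = (e_max - e) / (e_max - e_min) * 100
e_max - e = 1.12 - 0.91 = 0.21
e_max - e_min = 1.12 - 0.62 = 0.5
Dr = 0.21 / 0.5 * 100
Dr = 42.0 %


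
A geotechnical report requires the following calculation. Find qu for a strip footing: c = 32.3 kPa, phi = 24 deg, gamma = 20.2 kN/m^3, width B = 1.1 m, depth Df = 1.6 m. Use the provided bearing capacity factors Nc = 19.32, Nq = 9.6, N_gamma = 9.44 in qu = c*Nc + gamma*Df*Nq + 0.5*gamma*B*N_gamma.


Compute qu = c*Nc + gamma*Df*Nq + 0.5*gamma*B*N_gamma
Term 1: 32.3 * 19.32 = 624.036
Term 2: 20.2 * 1.6 * 9.6 = 310.272
Term 3: 0.5 * 20.2 * 1.1 * 9.44 = 104.8784
qu = 624.036 + 310.272 + 104.8784
qu = 1039.19 kPa


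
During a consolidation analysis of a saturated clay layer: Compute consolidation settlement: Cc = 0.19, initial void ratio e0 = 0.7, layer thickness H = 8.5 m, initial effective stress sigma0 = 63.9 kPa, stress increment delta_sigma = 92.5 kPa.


Using Sc = Cc * H / (1 + e0) * log10((sigma0 + delta_sigma) / sigma0)
Stress ratio = (63.9 + 92.5) / 63.9 = 2.44757
log10(2.44757) = 0.388736
Cc * H / (1 + e0) = 0.19 * 8.5 / (1 + 0.7) = 0.95
Sc = 0.95 * 0.388736
Sc = 0.3693 m


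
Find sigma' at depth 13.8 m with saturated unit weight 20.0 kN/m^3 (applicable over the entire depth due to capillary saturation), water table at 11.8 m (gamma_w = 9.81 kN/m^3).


Result: 256.38 kPa

Derivation:
Total stress = gamma_sat * depth
sigma = 20.0 * 13.8 = 276.0 kPa
Pore water pressure u = gamma_w * (depth - d_wt)
u = 9.81 * (13.8 - 11.8) = 19.62 kPa
Effective stress = sigma - u
sigma' = 276.0 - 19.62 = 256.38 kPa


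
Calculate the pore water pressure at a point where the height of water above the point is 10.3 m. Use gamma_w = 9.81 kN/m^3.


Using u = gamma_w * h_w
u = 9.81 * 10.3
u = 101.04 kPa


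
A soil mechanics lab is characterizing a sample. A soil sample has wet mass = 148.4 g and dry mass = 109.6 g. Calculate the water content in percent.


Result: 35.4 %

Derivation:
Using w = (m_wet - m_dry) / m_dry * 100
m_wet - m_dry = 148.4 - 109.6 = 38.8 g
w = 38.8 / 109.6 * 100
w = 35.4 %


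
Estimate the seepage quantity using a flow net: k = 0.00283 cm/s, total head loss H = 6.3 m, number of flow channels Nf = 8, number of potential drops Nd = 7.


Convert k to m/s for unit consistency with H:
k = 0.00283 cm/s = 0.00283 / 100 m/s = 2.83e-05 m/s
Using q = k * H * Nf / Nd
Nf / Nd = 8 / 7 = 1.1429
q = 2.83e-05 * 6.3 * 1.1429
q = 0.0002038 m^3/s per m


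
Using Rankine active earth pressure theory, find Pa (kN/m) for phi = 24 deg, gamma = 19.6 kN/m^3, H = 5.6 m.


Result: 129.61 kN/m

Derivation:
Compute active earth pressure coefficient:
Ka = tan^2(45 - phi/2) = tan^2(33.0) = 0.42173
Compute active force:
Pa = 0.5 * Ka * gamma * H^2
Pa = 0.5 * 0.42173 * 19.6 * 5.6^2
Pa = 129.61 kN/m


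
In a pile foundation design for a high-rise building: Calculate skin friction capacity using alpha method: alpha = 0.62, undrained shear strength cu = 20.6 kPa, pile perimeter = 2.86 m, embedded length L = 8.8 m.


Result: 321.45 kN

Derivation:
Using Qs = alpha * cu * perimeter * L
Qs = 0.62 * 20.6 * 2.86 * 8.8
Qs = 321.45 kN


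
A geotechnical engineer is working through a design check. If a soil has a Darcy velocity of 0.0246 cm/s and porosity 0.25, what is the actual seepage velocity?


Result: 0.0984 cm/s

Derivation:
Using v_s = v_d / n
v_s = 0.0246 / 0.25
v_s = 0.0984 cm/s


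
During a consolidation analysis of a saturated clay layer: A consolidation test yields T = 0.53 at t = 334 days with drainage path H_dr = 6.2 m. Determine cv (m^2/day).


Using cv = T * H_dr^2 / t
H_dr^2 = 6.2^2 = 38.44
cv = 0.53 * 38.44 / 334
cv = 0.061 m^2/day


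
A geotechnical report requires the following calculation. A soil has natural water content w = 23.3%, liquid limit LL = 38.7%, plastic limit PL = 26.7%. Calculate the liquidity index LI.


First compute the plasticity index:
PI = LL - PL = 38.7 - 26.7 = 12.0
Then compute the liquidity index:
LI = (w - PL) / PI
LI = (23.3 - 26.7) / 12.0
LI = -0.283


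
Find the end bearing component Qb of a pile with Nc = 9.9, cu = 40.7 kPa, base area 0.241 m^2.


Result: 97.11 kN

Derivation:
Using Qb = Nc * cu * Ab
Qb = 9.9 * 40.7 * 0.241
Qb = 97.11 kN


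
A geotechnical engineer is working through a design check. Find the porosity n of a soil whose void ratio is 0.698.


Using the relation n = e / (1 + e)
n = 0.698 / (1 + 0.698)
n = 0.698 / 1.698
n = 0.4111


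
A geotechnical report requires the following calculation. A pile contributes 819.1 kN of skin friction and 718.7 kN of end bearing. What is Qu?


Result: 1537.8 kN

Derivation:
Using Qu = Qf + Qb
Qu = 819.1 + 718.7
Qu = 1537.8 kN


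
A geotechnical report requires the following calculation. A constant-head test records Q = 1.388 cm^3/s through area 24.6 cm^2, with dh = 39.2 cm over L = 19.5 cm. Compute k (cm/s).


Result: 0.028067 cm/s

Derivation:
Compute hydraulic gradient:
i = dh / L = 39.2 / 19.5 = 2.01026
Then apply Darcy's law:
k = Q / (A * i)
k = 1.388 / (24.6 * 2.01026)
k = 1.388 / 49.4523
k = 0.028067 cm/s


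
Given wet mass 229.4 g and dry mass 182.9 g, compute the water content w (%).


Using w = (m_wet - m_dry) / m_dry * 100
m_wet - m_dry = 229.4 - 182.9 = 46.5 g
w = 46.5 / 182.9 * 100
w = 25.42 %


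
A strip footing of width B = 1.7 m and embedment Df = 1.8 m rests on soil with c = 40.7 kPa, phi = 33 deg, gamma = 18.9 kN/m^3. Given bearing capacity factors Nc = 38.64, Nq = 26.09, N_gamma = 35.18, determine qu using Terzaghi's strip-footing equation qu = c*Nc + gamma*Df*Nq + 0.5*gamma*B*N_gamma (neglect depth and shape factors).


Compute qu = c*Nc + gamma*Df*Nq + 0.5*gamma*B*N_gamma
Term 1: 40.7 * 38.64 = 1572.648
Term 2: 18.9 * 1.8 * 26.09 = 887.5818
Term 3: 0.5 * 18.9 * 1.7 * 35.18 = 565.1667
qu = 1572.648 + 887.5818 + 565.1667
qu = 3025.4 kPa


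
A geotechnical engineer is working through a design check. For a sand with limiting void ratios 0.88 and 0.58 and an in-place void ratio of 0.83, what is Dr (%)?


Result: 16.67 %

Derivation:
Using Dr = (e_max - e) / (e_max - e_min) * 100
e_max - e = 0.88 - 0.83 = 0.05
e_max - e_min = 0.88 - 0.58 = 0.3
Dr = 0.05 / 0.3 * 100
Dr = 16.67 %


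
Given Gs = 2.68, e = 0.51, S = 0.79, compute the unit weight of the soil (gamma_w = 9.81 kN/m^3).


Using gamma = gamma_w * (Gs + S*e) / (1 + e)
Numerator: Gs + S*e = 2.68 + 0.79*0.51 = 3.0829
Denominator: 1 + e = 1 + 0.51 = 1.51
gamma = 9.81 * 3.0829 / 1.51
gamma = 20.029 kN/m^3


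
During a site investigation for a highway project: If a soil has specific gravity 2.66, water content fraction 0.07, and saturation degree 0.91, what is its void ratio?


Using the relation e = Gs * w / S
e = 2.66 * 0.07 / 0.91
e = 0.2046


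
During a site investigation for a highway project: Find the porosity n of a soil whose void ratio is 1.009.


Using the relation n = e / (1 + e)
n = 1.009 / (1 + 1.009)
n = 1.009 / 2.009
n = 0.5022


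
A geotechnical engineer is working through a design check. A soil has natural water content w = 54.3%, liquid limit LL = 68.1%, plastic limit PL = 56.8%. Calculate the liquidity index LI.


First compute the plasticity index:
PI = LL - PL = 68.1 - 56.8 = 11.3
Then compute the liquidity index:
LI = (w - PL) / PI
LI = (54.3 - 56.8) / 11.3
LI = -0.221


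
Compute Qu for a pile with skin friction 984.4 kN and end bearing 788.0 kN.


Using Qu = Qf + Qb
Qu = 984.4 + 788.0
Qu = 1772.4 kN


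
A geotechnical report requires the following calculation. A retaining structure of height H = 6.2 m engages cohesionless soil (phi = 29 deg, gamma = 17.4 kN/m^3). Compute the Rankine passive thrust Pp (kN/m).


Result: 963.84 kN/m

Derivation:
Compute passive earth pressure coefficient:
Kp = tan^2(45 + phi/2) = tan^2(59.5) = 2.88206
Compute passive force:
Pp = 0.5 * Kp * gamma * H^2
Pp = 0.5 * 2.88206 * 17.4 * 6.2^2
Pp = 963.84 kN/m


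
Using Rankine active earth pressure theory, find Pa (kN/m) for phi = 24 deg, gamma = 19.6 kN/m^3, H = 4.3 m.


Compute active earth pressure coefficient:
Ka = tan^2(45 - phi/2) = tan^2(33.0) = 0.42173
Compute active force:
Pa = 0.5 * Ka * gamma * H^2
Pa = 0.5 * 0.42173 * 19.6 * 4.3^2
Pa = 76.42 kN/m


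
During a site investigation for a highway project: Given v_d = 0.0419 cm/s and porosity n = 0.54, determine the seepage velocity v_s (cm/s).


Using v_s = v_d / n
v_s = 0.0419 / 0.54
v_s = 0.07759 cm/s


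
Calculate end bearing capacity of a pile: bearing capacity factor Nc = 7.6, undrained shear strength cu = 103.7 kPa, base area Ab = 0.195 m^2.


Result: 153.68 kN

Derivation:
Using Qb = Nc * cu * Ab
Qb = 7.6 * 103.7 * 0.195
Qb = 153.68 kN


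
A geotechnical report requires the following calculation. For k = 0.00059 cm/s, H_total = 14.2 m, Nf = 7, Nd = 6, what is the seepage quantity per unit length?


Convert k to m/s for unit consistency with H:
k = 0.00059 cm/s = 0.00059 / 100 m/s = 5.9e-06 m/s
Using q = k * H * Nf / Nd
Nf / Nd = 7 / 6 = 1.1667
q = 5.9e-06 * 14.2 * 1.1667
q = 9.774e-05 m^3/s per m


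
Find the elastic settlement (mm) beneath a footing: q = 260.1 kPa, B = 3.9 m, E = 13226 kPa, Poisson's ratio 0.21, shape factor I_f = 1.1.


Using Se = q * B * (1 - nu^2) * I_f / E
1 - nu^2 = 1 - 0.21^2 = 0.9559
Se = 260.1 * 3.9 * 0.9559 * 1.1 / 13226
Se = 0.080646 m
Convert to mm: Se = 0.080646 * 1000 = 80.646 mm


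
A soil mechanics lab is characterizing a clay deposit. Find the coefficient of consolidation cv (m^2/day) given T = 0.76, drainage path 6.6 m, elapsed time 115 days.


Using cv = T * H_dr^2 / t
H_dr^2 = 6.6^2 = 43.56
cv = 0.76 * 43.56 / 115
cv = 0.28787 m^2/day


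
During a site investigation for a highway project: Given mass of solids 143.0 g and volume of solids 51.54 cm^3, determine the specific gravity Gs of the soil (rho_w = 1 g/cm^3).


Using Gs = m_s / (V_s * rho_w)
Since rho_w = 1 g/cm^3:
Gs = 143.0 / 51.54
Gs = 2.775


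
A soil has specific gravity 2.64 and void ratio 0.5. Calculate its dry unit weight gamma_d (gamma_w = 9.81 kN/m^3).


Result: 17.266 kN/m^3

Derivation:
Using gamma_d = Gs * gamma_w / (1 + e)
gamma_d = 2.64 * 9.81 / (1 + 0.5)
gamma_d = 2.64 * 9.81 / 1.5
gamma_d = 17.266 kN/m^3


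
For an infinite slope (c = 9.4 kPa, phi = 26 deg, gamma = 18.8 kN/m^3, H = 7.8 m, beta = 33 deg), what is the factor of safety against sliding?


Result: 0.891

Derivation:
Using Fs = c / (gamma*H*sin(beta)*cos(beta)) + tan(phi)/tan(beta)
Cohesion contribution = 9.4 / (18.8*7.8*sin(33)*cos(33))
Cohesion contribution = 0.140338
Friction contribution = tan(26)/tan(33) = 0.751042
Fs = 0.140338 + 0.751042
Fs = 0.891


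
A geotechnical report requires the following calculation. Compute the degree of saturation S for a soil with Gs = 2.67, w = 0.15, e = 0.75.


Result: 0.534

Derivation:
Using S = Gs * w / e
S = 2.67 * 0.15 / 0.75
S = 0.534


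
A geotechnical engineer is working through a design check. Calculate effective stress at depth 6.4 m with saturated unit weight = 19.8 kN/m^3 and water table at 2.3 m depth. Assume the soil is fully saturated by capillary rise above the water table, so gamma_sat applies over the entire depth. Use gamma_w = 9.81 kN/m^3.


Total stress = gamma_sat * depth
sigma = 19.8 * 6.4 = 126.72 kPa
Pore water pressure u = gamma_w * (depth - d_wt)
u = 9.81 * (6.4 - 2.3) = 40.221 kPa
Effective stress = sigma - u
sigma' = 126.72 - 40.221 = 86.5 kPa


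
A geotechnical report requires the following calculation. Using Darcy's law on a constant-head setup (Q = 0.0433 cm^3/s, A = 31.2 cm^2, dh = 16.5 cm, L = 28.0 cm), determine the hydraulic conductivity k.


Result: 0.002355 cm/s

Derivation:
Compute hydraulic gradient:
i = dh / L = 16.5 / 28.0 = 0.589286
Then apply Darcy's law:
k = Q / (A * i)
k = 0.0433 / (31.2 * 0.589286)
k = 0.0433 / 18.3857
k = 0.002355 cm/s


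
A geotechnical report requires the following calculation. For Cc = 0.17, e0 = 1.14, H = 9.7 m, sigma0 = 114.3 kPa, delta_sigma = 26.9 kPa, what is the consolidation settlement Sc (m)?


Result: 0.0707 m

Derivation:
Using Sc = Cc * H / (1 + e0) * log10((sigma0 + delta_sigma) / sigma0)
Stress ratio = (114.3 + 26.9) / 114.3 = 1.23535
log10(1.23535) = 0.0917885
Cc * H / (1 + e0) = 0.17 * 9.7 / (1 + 1.14) = 0.770561
Sc = 0.770561 * 0.0917885
Sc = 0.0707 m


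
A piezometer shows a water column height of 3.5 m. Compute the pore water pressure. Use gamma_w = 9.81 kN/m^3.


Result: 34.34 kPa

Derivation:
Using u = gamma_w * h_w
u = 9.81 * 3.5
u = 34.34 kPa


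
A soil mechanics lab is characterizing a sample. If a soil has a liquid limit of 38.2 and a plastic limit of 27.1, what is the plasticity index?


Using PI = LL - PL
PI = 38.2 - 27.1
PI = 11.1


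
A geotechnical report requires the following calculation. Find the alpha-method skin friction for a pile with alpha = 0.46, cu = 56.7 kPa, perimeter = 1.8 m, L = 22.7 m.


Result: 1065.71 kN

Derivation:
Using Qs = alpha * cu * perimeter * L
Qs = 0.46 * 56.7 * 1.8 * 22.7
Qs = 1065.71 kN


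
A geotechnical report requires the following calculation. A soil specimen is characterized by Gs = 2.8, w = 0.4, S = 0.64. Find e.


Using the relation e = Gs * w / S
e = 2.8 * 0.4 / 0.64
e = 1.75


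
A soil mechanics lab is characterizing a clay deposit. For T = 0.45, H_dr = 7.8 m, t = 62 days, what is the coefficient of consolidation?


Using cv = T * H_dr^2 / t
H_dr^2 = 7.8^2 = 60.84
cv = 0.45 * 60.84 / 62
cv = 0.44158 m^2/day


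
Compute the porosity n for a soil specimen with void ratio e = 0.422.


Using the relation n = e / (1 + e)
n = 0.422 / (1 + 0.422)
n = 0.422 / 1.422
n = 0.2968


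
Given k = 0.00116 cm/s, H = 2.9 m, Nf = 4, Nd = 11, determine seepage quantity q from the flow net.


Result: 1.223e-05 m^3/s per m

Derivation:
Convert k to m/s for unit consistency with H:
k = 0.00116 cm/s = 0.00116 / 100 m/s = 1.16e-05 m/s
Using q = k * H * Nf / Nd
Nf / Nd = 4 / 11 = 0.3636
q = 1.16e-05 * 2.9 * 0.3636
q = 1.223e-05 m^3/s per m


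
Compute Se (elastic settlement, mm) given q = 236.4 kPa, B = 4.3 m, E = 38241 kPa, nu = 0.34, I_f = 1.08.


Result: 25.39 mm

Derivation:
Using Se = q * B * (1 - nu^2) * I_f / E
1 - nu^2 = 1 - 0.34^2 = 0.8844
Se = 236.4 * 4.3 * 0.8844 * 1.08 / 38241
Se = 0.025390 m
Convert to mm: Se = 0.025390 * 1000 = 25.39 mm


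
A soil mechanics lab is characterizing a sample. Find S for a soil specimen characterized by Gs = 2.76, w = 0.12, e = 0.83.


Using S = Gs * w / e
S = 2.76 * 0.12 / 0.83
S = 0.399


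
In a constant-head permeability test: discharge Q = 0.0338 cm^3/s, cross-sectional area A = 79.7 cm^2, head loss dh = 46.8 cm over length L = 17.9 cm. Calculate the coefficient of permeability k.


Result: 0.000162 cm/s

Derivation:
Compute hydraulic gradient:
i = dh / L = 46.8 / 17.9 = 2.61453
Then apply Darcy's law:
k = Q / (A * i)
k = 0.0338 / (79.7 * 2.61453)
k = 0.0338 / 208.378
k = 0.000162 cm/s


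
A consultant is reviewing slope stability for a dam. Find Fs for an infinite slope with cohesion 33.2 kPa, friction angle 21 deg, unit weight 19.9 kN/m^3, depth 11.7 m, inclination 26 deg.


Using Fs = c / (gamma*H*sin(beta)*cos(beta)) + tan(phi)/tan(beta)
Cohesion contribution = 33.2 / (19.9*11.7*sin(26)*cos(26))
Cohesion contribution = 0.361907
Friction contribution = tan(21)/tan(26) = 0.787038
Fs = 0.361907 + 0.787038
Fs = 1.149


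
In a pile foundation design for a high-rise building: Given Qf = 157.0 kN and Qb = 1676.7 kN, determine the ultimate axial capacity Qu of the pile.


Result: 1833.7 kN

Derivation:
Using Qu = Qf + Qb
Qu = 157.0 + 1676.7
Qu = 1833.7 kN


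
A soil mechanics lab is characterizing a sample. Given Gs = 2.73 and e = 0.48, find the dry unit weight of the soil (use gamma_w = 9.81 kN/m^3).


Result: 18.095 kN/m^3

Derivation:
Using gamma_d = Gs * gamma_w / (1 + e)
gamma_d = 2.73 * 9.81 / (1 + 0.48)
gamma_d = 2.73 * 9.81 / 1.48
gamma_d = 18.095 kN/m^3


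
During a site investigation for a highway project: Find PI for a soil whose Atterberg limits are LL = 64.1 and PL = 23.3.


Using PI = LL - PL
PI = 64.1 - 23.3
PI = 40.8


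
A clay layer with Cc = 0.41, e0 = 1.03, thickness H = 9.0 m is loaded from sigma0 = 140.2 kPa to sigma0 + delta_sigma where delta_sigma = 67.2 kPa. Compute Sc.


Result: 0.3091 m

Derivation:
Using Sc = Cc * H / (1 + e0) * log10((sigma0 + delta_sigma) / sigma0)
Stress ratio = (140.2 + 67.2) / 140.2 = 1.47932
log10(1.47932) = 0.170061
Cc * H / (1 + e0) = 0.41 * 9.0 / (1 + 1.03) = 1.81773
Sc = 1.81773 * 0.170061
Sc = 0.3091 m


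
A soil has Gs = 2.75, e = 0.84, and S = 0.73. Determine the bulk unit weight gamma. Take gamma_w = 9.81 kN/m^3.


Using gamma = gamma_w * (Gs + S*e) / (1 + e)
Numerator: Gs + S*e = 2.75 + 0.73*0.84 = 3.3632
Denominator: 1 + e = 1 + 0.84 = 1.84
gamma = 9.81 * 3.3632 / 1.84
gamma = 17.931 kN/m^3


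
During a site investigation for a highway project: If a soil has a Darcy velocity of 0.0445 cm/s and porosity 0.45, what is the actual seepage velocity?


Using v_s = v_d / n
v_s = 0.0445 / 0.45
v_s = 0.09889 cm/s


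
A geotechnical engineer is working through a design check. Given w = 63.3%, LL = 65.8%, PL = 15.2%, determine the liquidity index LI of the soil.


Result: 0.951

Derivation:
First compute the plasticity index:
PI = LL - PL = 65.8 - 15.2 = 50.6
Then compute the liquidity index:
LI = (w - PL) / PI
LI = (63.3 - 15.2) / 50.6
LI = 0.951


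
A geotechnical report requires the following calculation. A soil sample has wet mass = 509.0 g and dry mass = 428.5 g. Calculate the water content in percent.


Result: 18.79 %

Derivation:
Using w = (m_wet - m_dry) / m_dry * 100
m_wet - m_dry = 509.0 - 428.5 = 80.5 g
w = 80.5 / 428.5 * 100
w = 18.79 %


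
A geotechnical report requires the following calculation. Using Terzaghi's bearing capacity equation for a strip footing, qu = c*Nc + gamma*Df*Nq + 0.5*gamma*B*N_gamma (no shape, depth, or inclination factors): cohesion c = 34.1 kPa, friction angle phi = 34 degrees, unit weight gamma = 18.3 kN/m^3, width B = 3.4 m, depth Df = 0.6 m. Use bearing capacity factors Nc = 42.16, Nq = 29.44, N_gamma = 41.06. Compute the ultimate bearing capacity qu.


Result: 3038.28 kPa

Derivation:
Compute qu = c*Nc + gamma*Df*Nq + 0.5*gamma*B*N_gamma
Term 1: 34.1 * 42.16 = 1437.656
Term 2: 18.3 * 0.6 * 29.44 = 323.2512
Term 3: 0.5 * 18.3 * 3.4 * 41.06 = 1277.3766
qu = 1437.656 + 323.2512 + 1277.3766
qu = 3038.28 kPa


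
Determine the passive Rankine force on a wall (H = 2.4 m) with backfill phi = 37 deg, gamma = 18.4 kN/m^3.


Result: 213.18 kN/m

Derivation:
Compute passive earth pressure coefficient:
Kp = tan^2(45 + phi/2) = tan^2(63.5) = 4.022791
Compute passive force:
Pp = 0.5 * Kp * gamma * H^2
Pp = 0.5 * 4.022791 * 18.4 * 2.4^2
Pp = 213.18 kN/m


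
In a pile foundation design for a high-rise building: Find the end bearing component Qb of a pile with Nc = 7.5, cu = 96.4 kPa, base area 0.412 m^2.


Using Qb = Nc * cu * Ab
Qb = 7.5 * 96.4 * 0.412
Qb = 297.88 kN


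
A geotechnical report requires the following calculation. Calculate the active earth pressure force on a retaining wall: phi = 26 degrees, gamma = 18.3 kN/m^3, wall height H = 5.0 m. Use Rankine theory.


Compute active earth pressure coefficient:
Ka = tan^2(45 - phi/2) = tan^2(32.0) = 0.390462
Compute active force:
Pa = 0.5 * Ka * gamma * H^2
Pa = 0.5 * 0.390462 * 18.3 * 5.0^2
Pa = 89.32 kN/m


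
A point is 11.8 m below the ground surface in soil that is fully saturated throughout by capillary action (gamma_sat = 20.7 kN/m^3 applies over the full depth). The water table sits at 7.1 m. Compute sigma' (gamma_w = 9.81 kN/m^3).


Total stress = gamma_sat * depth
sigma = 20.7 * 11.8 = 244.26 kPa
Pore water pressure u = gamma_w * (depth - d_wt)
u = 9.81 * (11.8 - 7.1) = 46.107 kPa
Effective stress = sigma - u
sigma' = 244.26 - 46.107 = 198.15 kPa


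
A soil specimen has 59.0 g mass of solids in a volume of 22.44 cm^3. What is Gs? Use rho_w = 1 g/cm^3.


Result: 2.629

Derivation:
Using Gs = m_s / (V_s * rho_w)
Since rho_w = 1 g/cm^3:
Gs = 59.0 / 22.44
Gs = 2.629


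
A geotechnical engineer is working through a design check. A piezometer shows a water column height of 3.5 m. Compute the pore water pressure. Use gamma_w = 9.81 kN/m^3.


Using u = gamma_w * h_w
u = 9.81 * 3.5
u = 34.34 kPa


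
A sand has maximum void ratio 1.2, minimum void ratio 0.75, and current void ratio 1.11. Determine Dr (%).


Result: 20.0 %

Derivation:
Using Dr = (e_max - e) / (e_max - e_min) * 100
e_max - e = 1.2 - 1.11 = 0.09
e_max - e_min = 1.2 - 0.75 = 0.45
Dr = 0.09 / 0.45 * 100
Dr = 20.0 %


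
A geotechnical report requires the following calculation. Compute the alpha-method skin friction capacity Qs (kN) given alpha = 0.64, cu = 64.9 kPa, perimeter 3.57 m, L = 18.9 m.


Using Qs = alpha * cu * perimeter * L
Qs = 0.64 * 64.9 * 3.57 * 18.9
Qs = 2802.56 kN


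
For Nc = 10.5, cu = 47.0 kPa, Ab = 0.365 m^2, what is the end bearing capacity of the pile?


Result: 180.13 kN

Derivation:
Using Qb = Nc * cu * Ab
Qb = 10.5 * 47.0 * 0.365
Qb = 180.13 kN


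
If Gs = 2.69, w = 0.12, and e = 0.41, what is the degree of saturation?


Result: 0.7873

Derivation:
Using S = Gs * w / e
S = 2.69 * 0.12 / 0.41
S = 0.7873


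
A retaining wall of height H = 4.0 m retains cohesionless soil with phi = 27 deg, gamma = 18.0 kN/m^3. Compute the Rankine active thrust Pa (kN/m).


Compute active earth pressure coefficient:
Ka = tan^2(45 - phi/2) = tan^2(31.5) = 0.375525
Compute active force:
Pa = 0.5 * Ka * gamma * H^2
Pa = 0.5 * 0.375525 * 18.0 * 4.0^2
Pa = 54.08 kN/m


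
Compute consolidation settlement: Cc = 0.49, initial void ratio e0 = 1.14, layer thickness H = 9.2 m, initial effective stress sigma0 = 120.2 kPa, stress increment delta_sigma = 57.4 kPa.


Using Sc = Cc * H / (1 + e0) * log10((sigma0 + delta_sigma) / sigma0)
Stress ratio = (120.2 + 57.4) / 120.2 = 1.47754
log10(1.47754) = 0.169538
Cc * H / (1 + e0) = 0.49 * 9.2 / (1 + 1.14) = 2.10654
Sc = 2.10654 * 0.169538
Sc = 0.3571 m


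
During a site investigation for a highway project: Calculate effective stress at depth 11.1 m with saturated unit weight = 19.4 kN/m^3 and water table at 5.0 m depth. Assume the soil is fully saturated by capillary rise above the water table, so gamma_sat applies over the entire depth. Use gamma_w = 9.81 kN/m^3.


Total stress = gamma_sat * depth
sigma = 19.4 * 11.1 = 215.34 kPa
Pore water pressure u = gamma_w * (depth - d_wt)
u = 9.81 * (11.1 - 5.0) = 59.841 kPa
Effective stress = sigma - u
sigma' = 215.34 - 59.841 = 155.5 kPa


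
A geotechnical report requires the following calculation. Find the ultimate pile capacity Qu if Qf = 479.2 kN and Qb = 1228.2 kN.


Result: 1707.4 kN

Derivation:
Using Qu = Qf + Qb
Qu = 479.2 + 1228.2
Qu = 1707.4 kN


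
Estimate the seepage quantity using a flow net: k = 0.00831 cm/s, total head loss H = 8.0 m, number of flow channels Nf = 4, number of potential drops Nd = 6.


Result: 0.0004432 m^3/s per m

Derivation:
Convert k to m/s for unit consistency with H:
k = 0.00831 cm/s = 0.00831 / 100 m/s = 8.31e-05 m/s
Using q = k * H * Nf / Nd
Nf / Nd = 4 / 6 = 0.6667
q = 8.31e-05 * 8.0 * 0.6667
q = 0.0004432 m^3/s per m


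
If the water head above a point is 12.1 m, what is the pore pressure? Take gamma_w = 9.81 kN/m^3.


Using u = gamma_w * h_w
u = 9.81 * 12.1
u = 118.7 kPa


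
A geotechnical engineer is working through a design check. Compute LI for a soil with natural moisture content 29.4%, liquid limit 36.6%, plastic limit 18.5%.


Result: 0.602

Derivation:
First compute the plasticity index:
PI = LL - PL = 36.6 - 18.5 = 18.1
Then compute the liquidity index:
LI = (w - PL) / PI
LI = (29.4 - 18.5) / 18.1
LI = 0.602


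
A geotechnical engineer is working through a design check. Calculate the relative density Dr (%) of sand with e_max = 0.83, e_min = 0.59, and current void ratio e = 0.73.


Using Dr = (e_max - e) / (e_max - e_min) * 100
e_max - e = 0.83 - 0.73 = 0.1
e_max - e_min = 0.83 - 0.59 = 0.24
Dr = 0.1 / 0.24 * 100
Dr = 41.67 %


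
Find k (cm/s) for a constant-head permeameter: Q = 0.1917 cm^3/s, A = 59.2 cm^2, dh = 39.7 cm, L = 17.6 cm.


Result: 0.001436 cm/s

Derivation:
Compute hydraulic gradient:
i = dh / L = 39.7 / 17.6 = 2.25568
Then apply Darcy's law:
k = Q / (A * i)
k = 0.1917 / (59.2 * 2.25568)
k = 0.1917 / 133.536
k = 0.001436 cm/s


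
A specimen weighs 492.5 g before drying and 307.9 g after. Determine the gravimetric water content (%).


Result: 59.95 %

Derivation:
Using w = (m_wet - m_dry) / m_dry * 100
m_wet - m_dry = 492.5 - 307.9 = 184.6 g
w = 184.6 / 307.9 * 100
w = 59.95 %


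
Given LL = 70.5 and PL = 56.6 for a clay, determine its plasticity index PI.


Using PI = LL - PL
PI = 70.5 - 56.6
PI = 13.9


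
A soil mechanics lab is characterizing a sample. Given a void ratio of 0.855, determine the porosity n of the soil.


Using the relation n = e / (1 + e)
n = 0.855 / (1 + 0.855)
n = 0.855 / 1.855
n = 0.4609


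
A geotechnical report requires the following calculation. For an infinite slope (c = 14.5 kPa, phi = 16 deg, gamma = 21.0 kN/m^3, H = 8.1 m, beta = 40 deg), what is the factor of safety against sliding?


Using Fs = c / (gamma*H*sin(beta)*cos(beta)) + tan(phi)/tan(beta)
Cohesion contribution = 14.5 / (21.0*8.1*sin(40)*cos(40))
Cohesion contribution = 0.173118
Friction contribution = tan(16)/tan(40) = 0.34173
Fs = 0.173118 + 0.34173
Fs = 0.515


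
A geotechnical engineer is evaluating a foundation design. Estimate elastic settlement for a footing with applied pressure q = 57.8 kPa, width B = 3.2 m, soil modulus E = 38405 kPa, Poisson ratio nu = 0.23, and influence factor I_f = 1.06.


Using Se = q * B * (1 - nu^2) * I_f / E
1 - nu^2 = 1 - 0.23^2 = 0.9471
Se = 57.8 * 3.2 * 0.9471 * 1.06 / 38405
Se = 0.004835 m
Convert to mm: Se = 0.004835 * 1000 = 4.835 mm


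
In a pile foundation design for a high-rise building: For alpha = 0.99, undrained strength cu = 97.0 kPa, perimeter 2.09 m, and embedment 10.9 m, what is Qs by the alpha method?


Using Qs = alpha * cu * perimeter * L
Qs = 0.99 * 97.0 * 2.09 * 10.9
Qs = 2187.66 kN


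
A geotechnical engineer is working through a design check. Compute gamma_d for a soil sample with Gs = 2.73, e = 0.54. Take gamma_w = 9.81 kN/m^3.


Using gamma_d = Gs * gamma_w / (1 + e)
gamma_d = 2.73 * 9.81 / (1 + 0.54)
gamma_d = 2.73 * 9.81 / 1.54
gamma_d = 17.39 kN/m^3


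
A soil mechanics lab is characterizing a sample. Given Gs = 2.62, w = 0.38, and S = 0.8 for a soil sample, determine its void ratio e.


Using the relation e = Gs * w / S
e = 2.62 * 0.38 / 0.8
e = 1.2445


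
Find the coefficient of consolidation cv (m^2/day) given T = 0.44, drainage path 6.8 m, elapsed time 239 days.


Result: 0.08513 m^2/day

Derivation:
Using cv = T * H_dr^2 / t
H_dr^2 = 6.8^2 = 46.24
cv = 0.44 * 46.24 / 239
cv = 0.08513 m^2/day


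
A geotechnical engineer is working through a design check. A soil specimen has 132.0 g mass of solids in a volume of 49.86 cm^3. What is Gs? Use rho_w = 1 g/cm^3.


Using Gs = m_s / (V_s * rho_w)
Since rho_w = 1 g/cm^3:
Gs = 132.0 / 49.86
Gs = 2.647


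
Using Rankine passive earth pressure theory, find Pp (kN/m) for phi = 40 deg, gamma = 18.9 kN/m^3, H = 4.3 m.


Result: 803.57 kN/m

Derivation:
Compute passive earth pressure coefficient:
Kp = tan^2(45 + phi/2) = tan^2(65.0) = 4.59891
Compute passive force:
Pp = 0.5 * Kp * gamma * H^2
Pp = 0.5 * 4.59891 * 18.9 * 4.3^2
Pp = 803.57 kN/m


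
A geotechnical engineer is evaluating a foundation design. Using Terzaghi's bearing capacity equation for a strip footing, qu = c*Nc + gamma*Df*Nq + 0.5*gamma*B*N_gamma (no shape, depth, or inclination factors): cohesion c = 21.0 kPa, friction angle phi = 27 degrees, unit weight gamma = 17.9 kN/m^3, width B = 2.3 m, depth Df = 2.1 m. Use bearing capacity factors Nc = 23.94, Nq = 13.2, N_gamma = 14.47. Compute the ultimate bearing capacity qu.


Result: 1296.79 kPa

Derivation:
Compute qu = c*Nc + gamma*Df*Nq + 0.5*gamma*B*N_gamma
Term 1: 21.0 * 23.94 = 502.74
Term 2: 17.9 * 2.1 * 13.2 = 496.188
Term 3: 0.5 * 17.9 * 2.3 * 14.47 = 297.86495
qu = 502.74 + 496.188 + 297.86495
qu = 1296.79 kPa


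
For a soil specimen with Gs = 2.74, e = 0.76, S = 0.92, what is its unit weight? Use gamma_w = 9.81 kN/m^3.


Using gamma = gamma_w * (Gs + S*e) / (1 + e)
Numerator: Gs + S*e = 2.74 + 0.92*0.76 = 3.4392
Denominator: 1 + e = 1 + 0.76 = 1.76
gamma = 9.81 * 3.4392 / 1.76
gamma = 19.17 kN/m^3


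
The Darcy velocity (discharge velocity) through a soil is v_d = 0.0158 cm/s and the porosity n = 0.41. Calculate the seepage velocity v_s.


Result: 0.03854 cm/s

Derivation:
Using v_s = v_d / n
v_s = 0.0158 / 0.41
v_s = 0.03854 cm/s


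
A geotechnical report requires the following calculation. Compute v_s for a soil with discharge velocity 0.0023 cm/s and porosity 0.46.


Using v_s = v_d / n
v_s = 0.0023 / 0.46
v_s = 0.005 cm/s


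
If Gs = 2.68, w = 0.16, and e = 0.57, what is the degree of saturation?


Result: 0.7523

Derivation:
Using S = Gs * w / e
S = 2.68 * 0.16 / 0.57
S = 0.7523


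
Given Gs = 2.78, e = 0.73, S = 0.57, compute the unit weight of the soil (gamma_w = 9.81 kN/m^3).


Using gamma = gamma_w * (Gs + S*e) / (1 + e)
Numerator: Gs + S*e = 2.78 + 0.57*0.73 = 3.1961
Denominator: 1 + e = 1 + 0.73 = 1.73
gamma = 9.81 * 3.1961 / 1.73
gamma = 18.124 kN/m^3


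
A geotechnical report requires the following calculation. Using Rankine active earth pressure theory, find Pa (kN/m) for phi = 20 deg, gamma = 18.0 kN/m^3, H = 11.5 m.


Result: 583.57 kN/m

Derivation:
Compute active earth pressure coefficient:
Ka = tan^2(45 - phi/2) = tan^2(35.0) = 0.490291
Compute active force:
Pa = 0.5 * Ka * gamma * H^2
Pa = 0.5 * 0.490291 * 18.0 * 11.5^2
Pa = 583.57 kN/m


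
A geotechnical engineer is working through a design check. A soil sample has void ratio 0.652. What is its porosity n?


Using the relation n = e / (1 + e)
n = 0.652 / (1 + 0.652)
n = 0.652 / 1.652
n = 0.3947
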